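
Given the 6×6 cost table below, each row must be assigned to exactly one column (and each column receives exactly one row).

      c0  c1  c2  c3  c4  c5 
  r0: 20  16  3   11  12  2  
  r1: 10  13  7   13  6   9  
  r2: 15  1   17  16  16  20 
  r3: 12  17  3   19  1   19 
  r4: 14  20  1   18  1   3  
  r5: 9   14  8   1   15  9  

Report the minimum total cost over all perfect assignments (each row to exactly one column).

Minimum assignment cost: 16

optimal assignment: row0→col5 (cost 2), row1→col0 (cost 10), row2→col1 (cost 1), row3→col4 (cost 1), row4→col2 (cost 1), row5→col3 (cost 1)
total = 2 + 10 + 1 + 1 + 1 + 1 = 16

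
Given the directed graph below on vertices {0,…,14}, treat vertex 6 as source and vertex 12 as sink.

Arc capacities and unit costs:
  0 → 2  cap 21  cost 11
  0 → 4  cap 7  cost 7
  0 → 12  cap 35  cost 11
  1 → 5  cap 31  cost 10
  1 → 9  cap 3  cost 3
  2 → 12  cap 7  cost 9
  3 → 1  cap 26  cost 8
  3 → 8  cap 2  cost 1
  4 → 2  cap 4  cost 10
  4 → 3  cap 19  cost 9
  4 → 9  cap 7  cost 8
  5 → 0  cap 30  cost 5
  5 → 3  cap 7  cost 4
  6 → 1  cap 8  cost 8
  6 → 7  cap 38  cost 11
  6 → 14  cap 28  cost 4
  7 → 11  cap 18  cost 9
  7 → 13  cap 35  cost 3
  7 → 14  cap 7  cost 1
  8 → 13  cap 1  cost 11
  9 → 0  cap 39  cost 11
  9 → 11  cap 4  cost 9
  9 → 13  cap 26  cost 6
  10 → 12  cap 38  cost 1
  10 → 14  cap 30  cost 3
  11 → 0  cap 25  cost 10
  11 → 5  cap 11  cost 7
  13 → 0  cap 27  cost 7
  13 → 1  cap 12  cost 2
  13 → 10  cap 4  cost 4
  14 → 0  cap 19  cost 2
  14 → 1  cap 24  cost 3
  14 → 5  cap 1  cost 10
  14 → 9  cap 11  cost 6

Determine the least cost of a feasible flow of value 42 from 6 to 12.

shortest-cost path #1: 6→14→0→12 push 19 @ unit cost 17 (adds 323)
shortest-cost path #2: 6→7→13→10→12 push 4 @ unit cost 19 (adds 76)
shortest-cost path #3: 6→14→5→0→12 push 1 @ unit cost 30 (adds 30)
shortest-cost path #4: 6→7→13→0→12 push 15 @ unit cost 32 (adds 480)
shortest-cost path #5: 6→7→13→0→2→12 push 3 @ unit cost 41 (adds 123)
total cost = 1032

Minimum cost for 42 units: 1032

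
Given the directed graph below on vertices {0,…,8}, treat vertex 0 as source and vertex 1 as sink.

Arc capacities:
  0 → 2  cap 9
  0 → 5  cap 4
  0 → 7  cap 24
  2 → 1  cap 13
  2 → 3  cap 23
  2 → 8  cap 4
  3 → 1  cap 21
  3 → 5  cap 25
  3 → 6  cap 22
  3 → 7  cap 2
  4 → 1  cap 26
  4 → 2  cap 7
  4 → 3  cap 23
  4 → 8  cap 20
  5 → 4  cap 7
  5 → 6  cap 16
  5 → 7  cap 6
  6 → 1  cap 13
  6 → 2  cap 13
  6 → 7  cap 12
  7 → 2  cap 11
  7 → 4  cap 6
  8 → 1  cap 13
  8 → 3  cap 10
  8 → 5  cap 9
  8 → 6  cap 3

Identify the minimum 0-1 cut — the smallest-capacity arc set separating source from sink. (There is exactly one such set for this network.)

augment #1: 0→2→1 push 9
augment #2: 0→5→4→1 push 4
augment #3: 0→7→2→1 push 4
augment #4: 0→7→4→1 push 6
augment #5: 0→7→2→3→1 push 7
max flow = 30; residual-reachable set from 0 gives S-side
cut edges (S→T): {(0,2), (0,5), (7,2), (7,4)} total cap 30

Min-cut arcs: {(0,2), (0,5), (7,2), (7,4)} (total capacity 30)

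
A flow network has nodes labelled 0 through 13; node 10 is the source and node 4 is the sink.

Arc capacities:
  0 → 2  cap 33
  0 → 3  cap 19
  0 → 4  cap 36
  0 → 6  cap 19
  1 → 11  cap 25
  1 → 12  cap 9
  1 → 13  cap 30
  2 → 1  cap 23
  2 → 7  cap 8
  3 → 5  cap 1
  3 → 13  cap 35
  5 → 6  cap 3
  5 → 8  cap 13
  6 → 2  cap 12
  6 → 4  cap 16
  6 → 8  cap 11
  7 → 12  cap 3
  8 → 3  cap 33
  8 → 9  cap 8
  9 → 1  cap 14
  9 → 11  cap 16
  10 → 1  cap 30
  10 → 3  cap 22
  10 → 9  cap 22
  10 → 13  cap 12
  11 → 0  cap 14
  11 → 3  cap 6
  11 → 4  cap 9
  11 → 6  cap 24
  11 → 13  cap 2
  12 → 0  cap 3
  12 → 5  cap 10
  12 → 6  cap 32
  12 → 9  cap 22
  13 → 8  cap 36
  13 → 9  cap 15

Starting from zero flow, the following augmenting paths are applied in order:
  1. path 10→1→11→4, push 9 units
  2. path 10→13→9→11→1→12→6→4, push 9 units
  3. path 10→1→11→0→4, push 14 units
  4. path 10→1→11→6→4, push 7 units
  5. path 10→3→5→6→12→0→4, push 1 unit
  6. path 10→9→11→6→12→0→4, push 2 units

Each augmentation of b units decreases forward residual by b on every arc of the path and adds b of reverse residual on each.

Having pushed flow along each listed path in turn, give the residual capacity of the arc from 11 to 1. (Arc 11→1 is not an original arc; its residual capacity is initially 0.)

Residual capacity of (11,1): 21

after path 1 (10→1→11→4, push 9): res(11,1)=9
after path 2 (10→13→9→11→1→12→6→4, push 9): res(11,1)=0
after path 3 (10→1→11→0→4, push 14): res(11,1)=14
after path 4 (10→1→11→6→4, push 7): res(11,1)=21
after path 5 (10→3→5→6→12→0→4, push 1): res(11,1)=21
after path 6 (10→9→11→6→12→0→4, push 2): res(11,1)=21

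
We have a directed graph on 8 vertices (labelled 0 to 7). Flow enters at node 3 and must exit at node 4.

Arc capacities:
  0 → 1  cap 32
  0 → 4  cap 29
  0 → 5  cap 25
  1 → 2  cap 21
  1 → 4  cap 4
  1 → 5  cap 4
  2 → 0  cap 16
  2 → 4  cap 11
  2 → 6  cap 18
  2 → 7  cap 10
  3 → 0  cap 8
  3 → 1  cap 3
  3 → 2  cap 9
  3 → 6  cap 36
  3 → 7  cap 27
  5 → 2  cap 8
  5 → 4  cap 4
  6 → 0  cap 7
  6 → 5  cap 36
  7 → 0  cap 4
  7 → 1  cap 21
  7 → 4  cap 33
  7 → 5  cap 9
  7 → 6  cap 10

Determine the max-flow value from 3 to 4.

augment #1: 3→0→4 bottleneck 8, total now 8
augment #2: 3→1→4 bottleneck 3, total now 11
augment #3: 3→2→4 bottleneck 9, total now 20
augment #4: 3→7→4 bottleneck 27, total now 47
augment #5: 3→6→0→4 bottleneck 7, total now 54
augment #6: 3→6→5→4 bottleneck 4, total now 58
augment #7: 3→6→5→2→4 bottleneck 2, total now 60
augment #8: 3→6→5→2→0→4 bottleneck 6, total now 66

Maximum flow value: 66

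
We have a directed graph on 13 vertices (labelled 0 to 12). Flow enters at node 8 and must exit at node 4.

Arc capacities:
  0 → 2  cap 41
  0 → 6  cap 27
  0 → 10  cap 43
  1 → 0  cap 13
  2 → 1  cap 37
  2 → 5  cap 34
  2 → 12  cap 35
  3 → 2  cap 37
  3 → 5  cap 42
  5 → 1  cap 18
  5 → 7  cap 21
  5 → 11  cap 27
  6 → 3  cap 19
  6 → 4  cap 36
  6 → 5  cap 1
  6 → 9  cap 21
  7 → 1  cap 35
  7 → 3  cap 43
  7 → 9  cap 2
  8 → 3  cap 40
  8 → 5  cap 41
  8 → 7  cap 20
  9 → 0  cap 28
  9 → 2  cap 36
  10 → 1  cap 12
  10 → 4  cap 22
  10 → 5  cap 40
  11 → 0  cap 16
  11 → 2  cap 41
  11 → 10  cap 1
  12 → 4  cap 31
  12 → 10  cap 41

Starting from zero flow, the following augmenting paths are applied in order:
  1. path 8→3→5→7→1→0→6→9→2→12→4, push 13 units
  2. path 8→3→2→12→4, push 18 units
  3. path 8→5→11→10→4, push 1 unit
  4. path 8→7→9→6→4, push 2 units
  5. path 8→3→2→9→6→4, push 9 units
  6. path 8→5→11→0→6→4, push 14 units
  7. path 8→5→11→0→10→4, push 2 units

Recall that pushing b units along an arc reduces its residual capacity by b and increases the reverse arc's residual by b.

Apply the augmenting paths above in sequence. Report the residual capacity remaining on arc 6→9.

Residual capacity of (6,9): 19

after path 1 (8→3→5→7→1→0→6→9→2→12→4, push 13): res(6,9)=8
after path 2 (8→3→2→12→4, push 18): res(6,9)=8
after path 3 (8→5→11→10→4, push 1): res(6,9)=8
after path 4 (8→7→9→6→4, push 2): res(6,9)=10
after path 5 (8→3→2→9→6→4, push 9): res(6,9)=19
after path 6 (8→5→11→0→6→4, push 14): res(6,9)=19
after path 7 (8→5→11→0→10→4, push 2): res(6,9)=19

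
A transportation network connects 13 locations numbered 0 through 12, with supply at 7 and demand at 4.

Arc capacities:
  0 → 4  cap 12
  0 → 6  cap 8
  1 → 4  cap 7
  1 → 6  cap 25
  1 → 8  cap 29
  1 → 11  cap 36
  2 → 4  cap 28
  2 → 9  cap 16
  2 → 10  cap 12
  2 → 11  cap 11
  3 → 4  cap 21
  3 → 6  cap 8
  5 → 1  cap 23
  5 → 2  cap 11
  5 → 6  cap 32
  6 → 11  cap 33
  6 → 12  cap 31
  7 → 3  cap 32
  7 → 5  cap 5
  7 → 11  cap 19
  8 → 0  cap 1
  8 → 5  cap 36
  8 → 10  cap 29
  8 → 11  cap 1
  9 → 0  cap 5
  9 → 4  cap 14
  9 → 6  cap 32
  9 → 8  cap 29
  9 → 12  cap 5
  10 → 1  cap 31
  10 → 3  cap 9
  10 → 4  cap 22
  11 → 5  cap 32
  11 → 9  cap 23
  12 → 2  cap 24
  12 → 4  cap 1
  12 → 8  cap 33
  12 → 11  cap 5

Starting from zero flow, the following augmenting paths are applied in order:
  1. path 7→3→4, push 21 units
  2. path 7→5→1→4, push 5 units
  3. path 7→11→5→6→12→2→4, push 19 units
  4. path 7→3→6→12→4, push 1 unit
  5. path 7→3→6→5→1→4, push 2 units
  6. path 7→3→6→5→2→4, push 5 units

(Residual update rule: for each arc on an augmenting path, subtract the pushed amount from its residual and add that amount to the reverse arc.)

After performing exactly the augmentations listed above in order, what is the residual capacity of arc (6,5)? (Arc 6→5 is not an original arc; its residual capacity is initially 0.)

Residual capacity of (6,5): 12

after path 1 (7→3→4, push 21): res(6,5)=0
after path 2 (7→5→1→4, push 5): res(6,5)=0
after path 3 (7→11→5→6→12→2→4, push 19): res(6,5)=19
after path 4 (7→3→6→12→4, push 1): res(6,5)=19
after path 5 (7→3→6→5→1→4, push 2): res(6,5)=17
after path 6 (7→3→6→5→2→4, push 5): res(6,5)=12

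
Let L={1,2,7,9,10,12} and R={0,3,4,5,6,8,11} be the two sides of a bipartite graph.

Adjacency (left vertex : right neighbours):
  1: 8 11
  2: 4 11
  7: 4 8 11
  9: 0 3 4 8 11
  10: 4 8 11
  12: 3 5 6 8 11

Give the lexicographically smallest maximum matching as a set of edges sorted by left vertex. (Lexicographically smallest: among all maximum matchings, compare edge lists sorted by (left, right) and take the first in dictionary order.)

Lex-smallest maximum matching: {(1,8), (2,4), (7,11), (9,0), (12,3)}

|M| = 5 (so the lex-smallest maximum matching has 5 edges)
process left vertices in ascending order; for each, take the smallest-labelled available neighbour that still permits 5 edges overall, or leave it unmatched if none does
lex-smallest matching: {1-8, 2-4, 7-11, 9-0, 12-3}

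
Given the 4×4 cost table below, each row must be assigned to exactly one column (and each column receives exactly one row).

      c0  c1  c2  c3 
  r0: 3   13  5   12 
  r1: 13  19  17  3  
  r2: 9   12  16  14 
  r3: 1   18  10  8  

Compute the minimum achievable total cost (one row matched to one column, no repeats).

Minimum assignment cost: 21

optimal assignment: row0→col2 (cost 5), row1→col3 (cost 3), row2→col1 (cost 12), row3→col0 (cost 1)
total = 5 + 3 + 12 + 1 = 21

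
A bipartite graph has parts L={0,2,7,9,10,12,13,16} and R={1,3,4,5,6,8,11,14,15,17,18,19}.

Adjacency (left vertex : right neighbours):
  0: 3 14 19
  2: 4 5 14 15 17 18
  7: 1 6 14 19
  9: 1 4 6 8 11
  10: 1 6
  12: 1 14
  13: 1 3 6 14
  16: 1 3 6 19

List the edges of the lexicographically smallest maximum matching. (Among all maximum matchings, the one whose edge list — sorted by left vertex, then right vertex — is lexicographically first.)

Lex-smallest maximum matching: {(0,3), (2,4), (7,1), (9,8), (10,6), (12,14), (16,19)}

|M| = 7 (so the lex-smallest maximum matching has 7 edges)
process left vertices in ascending order; for each, take the smallest-labelled available neighbour that still permits 7 edges overall, or leave it unmatched if none does
lex-smallest matching: {0-3, 2-4, 7-1, 9-8, 10-6, 12-14, 16-19}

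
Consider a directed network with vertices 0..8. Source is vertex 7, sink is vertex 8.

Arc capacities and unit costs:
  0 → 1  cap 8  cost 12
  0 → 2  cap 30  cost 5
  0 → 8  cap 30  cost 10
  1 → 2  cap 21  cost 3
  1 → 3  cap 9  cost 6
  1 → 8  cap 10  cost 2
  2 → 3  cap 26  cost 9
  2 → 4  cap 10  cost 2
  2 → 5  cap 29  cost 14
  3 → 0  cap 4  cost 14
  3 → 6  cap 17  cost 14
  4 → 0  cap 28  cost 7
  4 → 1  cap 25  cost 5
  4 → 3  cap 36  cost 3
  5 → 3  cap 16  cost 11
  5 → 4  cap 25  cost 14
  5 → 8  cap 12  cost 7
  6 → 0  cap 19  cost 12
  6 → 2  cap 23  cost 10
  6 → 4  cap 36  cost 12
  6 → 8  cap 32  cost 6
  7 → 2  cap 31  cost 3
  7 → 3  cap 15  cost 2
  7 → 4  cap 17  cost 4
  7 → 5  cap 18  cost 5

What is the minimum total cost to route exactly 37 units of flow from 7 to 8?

Minimum cost for 37 units: 577

shortest-cost path #1: 7→4→1→8 push 10 @ unit cost 11 (adds 110)
shortest-cost path #2: 7→5→8 push 12 @ unit cost 12 (adds 144)
shortest-cost path #3: 7→4→0→8 push 7 @ unit cost 21 (adds 147)
shortest-cost path #4: 7→3→6→8 push 8 @ unit cost 22 (adds 176)
total cost = 577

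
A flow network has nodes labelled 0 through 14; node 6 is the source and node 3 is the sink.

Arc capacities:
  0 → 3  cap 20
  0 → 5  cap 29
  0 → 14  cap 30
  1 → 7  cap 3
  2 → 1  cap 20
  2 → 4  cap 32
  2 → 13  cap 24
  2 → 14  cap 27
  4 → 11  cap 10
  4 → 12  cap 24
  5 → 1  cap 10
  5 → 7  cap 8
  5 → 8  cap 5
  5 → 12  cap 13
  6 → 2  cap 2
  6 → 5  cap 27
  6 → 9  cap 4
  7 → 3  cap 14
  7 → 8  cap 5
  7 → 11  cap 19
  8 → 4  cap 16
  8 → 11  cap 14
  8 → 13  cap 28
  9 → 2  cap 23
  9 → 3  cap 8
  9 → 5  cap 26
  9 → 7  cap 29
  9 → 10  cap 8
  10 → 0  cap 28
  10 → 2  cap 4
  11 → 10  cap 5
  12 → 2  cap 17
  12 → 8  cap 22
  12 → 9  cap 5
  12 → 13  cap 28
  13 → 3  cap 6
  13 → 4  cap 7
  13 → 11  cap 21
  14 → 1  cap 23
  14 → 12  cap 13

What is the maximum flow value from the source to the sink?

Maximum flow value: 31

augment #1: 6→9→3 bottleneck 4, total now 4
augment #2: 6→2→13→3 bottleneck 2, total now 6
augment #3: 6→5→7→3 bottleneck 8, total now 14
augment #4: 6→5→1→7→3 bottleneck 3, total now 17
augment #5: 6→5→8→13→3 bottleneck 4, total now 21
augment #6: 6→5→12→9→3 bottleneck 4, total now 25
augment #7: 6→5→12→9→7→3 bottleneck 1, total now 26
augment #8: 6→5→8→11→10→0→3 bottleneck 1, total now 27
augment #9: 6→5→12→8→11→10→0→3 bottleneck 4, total now 31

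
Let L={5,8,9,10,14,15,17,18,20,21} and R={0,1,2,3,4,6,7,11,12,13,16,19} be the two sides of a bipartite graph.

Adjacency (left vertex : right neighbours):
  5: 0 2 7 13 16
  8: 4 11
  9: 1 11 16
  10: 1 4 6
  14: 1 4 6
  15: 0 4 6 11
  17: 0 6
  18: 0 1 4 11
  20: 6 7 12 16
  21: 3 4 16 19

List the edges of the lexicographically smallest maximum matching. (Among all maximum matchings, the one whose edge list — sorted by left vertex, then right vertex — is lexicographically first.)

Lex-smallest maximum matching: {(5,2), (8,4), (9,16), (10,1), (14,6), (15,0), (18,11), (20,7), (21,3)}

|M| = 9 (so the lex-smallest maximum matching has 9 edges)
process left vertices in ascending order; for each, take the smallest-labelled available neighbour that still permits 9 edges overall, or leave it unmatched if none does
lex-smallest matching: {5-2, 8-4, 9-16, 10-1, 14-6, 15-0, 18-11, 20-7, 21-3}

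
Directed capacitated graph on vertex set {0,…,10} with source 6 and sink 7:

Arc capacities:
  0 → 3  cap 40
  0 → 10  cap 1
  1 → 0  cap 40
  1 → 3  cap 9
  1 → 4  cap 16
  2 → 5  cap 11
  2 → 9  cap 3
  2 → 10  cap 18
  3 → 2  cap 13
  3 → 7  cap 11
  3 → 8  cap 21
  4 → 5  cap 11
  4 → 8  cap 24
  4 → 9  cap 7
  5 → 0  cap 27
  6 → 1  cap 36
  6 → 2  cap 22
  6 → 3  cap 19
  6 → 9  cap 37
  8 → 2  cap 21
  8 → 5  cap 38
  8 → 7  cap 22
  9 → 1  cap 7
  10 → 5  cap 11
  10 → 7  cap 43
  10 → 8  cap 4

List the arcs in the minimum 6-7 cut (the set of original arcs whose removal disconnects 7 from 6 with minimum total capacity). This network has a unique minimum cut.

Min-cut arcs: {(0,10), (2,10), (3,7), (8,7)} (total capacity 52)

augment #1: 6→3→7 push 11
augment #2: 6→2→10→7 push 18
augment #3: 6→3→8→7 push 8
augment #4: 6→1→0→10→7 push 1
augment #5: 6→1→3→8→7 push 9
augment #6: 6→1→4→8→7 push 5
max flow = 52; residual-reachable set from 6 gives S-side
cut edges (S→T): {(0,10), (2,10), (3,7), (8,7)} total cap 52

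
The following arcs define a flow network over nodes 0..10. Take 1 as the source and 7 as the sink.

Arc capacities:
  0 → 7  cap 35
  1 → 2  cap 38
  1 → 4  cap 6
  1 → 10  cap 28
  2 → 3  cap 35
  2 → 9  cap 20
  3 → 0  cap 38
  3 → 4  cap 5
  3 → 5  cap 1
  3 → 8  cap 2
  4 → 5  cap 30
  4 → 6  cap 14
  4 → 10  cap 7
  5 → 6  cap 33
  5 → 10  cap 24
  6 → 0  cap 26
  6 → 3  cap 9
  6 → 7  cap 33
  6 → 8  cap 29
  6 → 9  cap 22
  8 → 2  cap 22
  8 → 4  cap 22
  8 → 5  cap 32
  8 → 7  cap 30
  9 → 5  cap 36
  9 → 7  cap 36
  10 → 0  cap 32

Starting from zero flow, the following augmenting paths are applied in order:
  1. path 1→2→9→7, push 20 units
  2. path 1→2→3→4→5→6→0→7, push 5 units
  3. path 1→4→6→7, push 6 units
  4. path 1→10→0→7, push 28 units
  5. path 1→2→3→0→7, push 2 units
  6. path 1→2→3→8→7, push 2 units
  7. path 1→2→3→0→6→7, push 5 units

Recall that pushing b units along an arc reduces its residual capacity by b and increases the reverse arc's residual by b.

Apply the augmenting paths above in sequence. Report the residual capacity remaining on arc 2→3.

after path 1 (1→2→9→7, push 20): res(2,3)=35
after path 2 (1→2→3→4→5→6→0→7, push 5): res(2,3)=30
after path 3 (1→4→6→7, push 6): res(2,3)=30
after path 4 (1→10→0→7, push 28): res(2,3)=30
after path 5 (1→2→3→0→7, push 2): res(2,3)=28
after path 6 (1→2→3→8→7, push 2): res(2,3)=26
after path 7 (1→2→3→0→6→7, push 5): res(2,3)=21

Residual capacity of (2,3): 21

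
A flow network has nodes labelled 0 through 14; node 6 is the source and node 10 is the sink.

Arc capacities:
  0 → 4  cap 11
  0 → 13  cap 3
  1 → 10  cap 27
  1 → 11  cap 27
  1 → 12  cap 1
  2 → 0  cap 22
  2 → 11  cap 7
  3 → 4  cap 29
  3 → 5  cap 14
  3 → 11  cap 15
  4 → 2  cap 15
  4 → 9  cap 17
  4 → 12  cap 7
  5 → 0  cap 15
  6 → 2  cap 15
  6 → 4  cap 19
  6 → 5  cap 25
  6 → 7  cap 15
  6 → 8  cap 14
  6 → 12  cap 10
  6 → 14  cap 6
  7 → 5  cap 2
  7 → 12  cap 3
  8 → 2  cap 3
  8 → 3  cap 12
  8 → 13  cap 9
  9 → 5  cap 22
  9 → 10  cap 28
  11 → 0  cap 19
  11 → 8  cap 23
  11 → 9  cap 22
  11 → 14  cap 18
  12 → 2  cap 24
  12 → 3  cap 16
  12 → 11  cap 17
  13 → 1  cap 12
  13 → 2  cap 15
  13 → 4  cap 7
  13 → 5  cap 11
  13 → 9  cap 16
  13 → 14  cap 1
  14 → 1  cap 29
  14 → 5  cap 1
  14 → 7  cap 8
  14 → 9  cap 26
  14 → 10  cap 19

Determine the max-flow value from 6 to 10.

augment #1: 6→14→10 bottleneck 6, total now 6
augment #2: 6→4→9→10 bottleneck 17, total now 23
augment #3: 6→2→11→9→10 bottleneck 7, total now 30
augment #4: 6→8→13→1→10 bottleneck 9, total now 39
augment #5: 6→12→11→9→10 bottleneck 4, total now 43
augment #6: 6→12→11→14→10 bottleneck 6, total now 49
augment #7: 6→2→0→13→1→10 bottleneck 3, total now 52
augment #8: 6→4→12→11→14→10 bottleneck 2, total now 54
augment #9: 6→7→12→11→14→10 bottleneck 3, total now 57
augment #10: 6→8→3→11→14→10 bottleneck 2, total now 59
augment #11: 6→8→3→11→14→1→10 bottleneck 3, total now 62
augment #12: 6→2→0→4→12→11→14→1→10 bottleneck 2, total now 64

Maximum flow value: 64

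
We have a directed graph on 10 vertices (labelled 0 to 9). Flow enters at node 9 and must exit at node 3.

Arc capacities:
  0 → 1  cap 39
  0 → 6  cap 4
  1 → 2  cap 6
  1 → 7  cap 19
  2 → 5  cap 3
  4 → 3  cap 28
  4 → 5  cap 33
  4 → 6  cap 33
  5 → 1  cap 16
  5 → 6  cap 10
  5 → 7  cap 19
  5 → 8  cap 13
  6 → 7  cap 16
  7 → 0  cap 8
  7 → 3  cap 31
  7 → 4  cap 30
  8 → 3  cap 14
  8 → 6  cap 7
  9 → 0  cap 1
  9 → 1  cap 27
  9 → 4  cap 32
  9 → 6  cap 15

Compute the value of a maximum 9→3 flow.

augment #1: 9→4→3 bottleneck 28, total now 28
augment #2: 9→1→7→3 bottleneck 19, total now 47
augment #3: 9→6→7→3 bottleneck 12, total now 59
augment #4: 9→4→5→8→3 bottleneck 4, total now 63
augment #5: 9→1→2→5→8→3 bottleneck 3, total now 66
augment #6: 9→6→7→4→5→8→3 bottleneck 3, total now 69
augment #7: 9→0→6→7→4→5→8→3 bottleneck 1, total now 70

Maximum flow value: 70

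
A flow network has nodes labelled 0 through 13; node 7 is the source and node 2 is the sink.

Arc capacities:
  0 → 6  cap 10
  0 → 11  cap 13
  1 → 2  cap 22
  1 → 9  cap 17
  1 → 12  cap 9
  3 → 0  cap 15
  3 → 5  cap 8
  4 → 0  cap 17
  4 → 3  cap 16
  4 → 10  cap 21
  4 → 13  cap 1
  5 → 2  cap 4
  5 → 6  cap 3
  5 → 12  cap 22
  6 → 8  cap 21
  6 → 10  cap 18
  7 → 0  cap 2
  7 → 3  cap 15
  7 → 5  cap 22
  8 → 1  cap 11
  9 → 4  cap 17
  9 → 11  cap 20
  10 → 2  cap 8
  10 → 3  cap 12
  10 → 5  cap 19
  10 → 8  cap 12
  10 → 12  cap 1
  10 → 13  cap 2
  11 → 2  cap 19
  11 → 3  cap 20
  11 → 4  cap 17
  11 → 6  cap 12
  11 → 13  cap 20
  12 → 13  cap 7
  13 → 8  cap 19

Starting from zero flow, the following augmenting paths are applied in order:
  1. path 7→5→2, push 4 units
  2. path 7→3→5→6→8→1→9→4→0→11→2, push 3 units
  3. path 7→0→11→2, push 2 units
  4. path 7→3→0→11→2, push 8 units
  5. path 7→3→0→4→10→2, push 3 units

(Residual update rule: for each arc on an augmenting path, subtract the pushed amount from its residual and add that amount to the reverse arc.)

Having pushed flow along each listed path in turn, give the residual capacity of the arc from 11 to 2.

Residual capacity of (11,2): 6

after path 1 (7→5→2, push 4): res(11,2)=19
after path 2 (7→3→5→6→8→1→9→4→0→11→2, push 3): res(11,2)=16
after path 3 (7→0→11→2, push 2): res(11,2)=14
after path 4 (7→3→0→11→2, push 8): res(11,2)=6
after path 5 (7→3→0→4→10→2, push 3): res(11,2)=6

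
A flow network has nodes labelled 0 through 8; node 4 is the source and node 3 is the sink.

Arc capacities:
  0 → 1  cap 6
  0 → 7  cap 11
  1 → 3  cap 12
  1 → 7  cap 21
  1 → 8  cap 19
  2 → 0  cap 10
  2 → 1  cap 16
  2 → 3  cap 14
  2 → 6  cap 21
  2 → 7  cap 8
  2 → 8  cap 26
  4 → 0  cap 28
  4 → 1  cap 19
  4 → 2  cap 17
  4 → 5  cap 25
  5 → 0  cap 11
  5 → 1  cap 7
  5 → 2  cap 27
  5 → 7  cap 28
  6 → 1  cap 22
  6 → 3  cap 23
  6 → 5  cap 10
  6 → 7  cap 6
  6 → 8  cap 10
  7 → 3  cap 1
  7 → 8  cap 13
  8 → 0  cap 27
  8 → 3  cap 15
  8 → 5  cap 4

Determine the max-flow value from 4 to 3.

Maximum flow value: 63

augment #1: 4→1→3 bottleneck 12, total now 12
augment #2: 4→2→3 bottleneck 14, total now 26
augment #3: 4→0→7→3 bottleneck 1, total now 27
augment #4: 4→1→8→3 bottleneck 7, total now 34
augment #5: 4→2→6→3 bottleneck 3, total now 37
augment #6: 4→0→1→8→3 bottleneck 6, total now 43
augment #7: 4→0→7→8→3 bottleneck 2, total now 45
augment #8: 4→5→2→6→3 bottleneck 18, total now 63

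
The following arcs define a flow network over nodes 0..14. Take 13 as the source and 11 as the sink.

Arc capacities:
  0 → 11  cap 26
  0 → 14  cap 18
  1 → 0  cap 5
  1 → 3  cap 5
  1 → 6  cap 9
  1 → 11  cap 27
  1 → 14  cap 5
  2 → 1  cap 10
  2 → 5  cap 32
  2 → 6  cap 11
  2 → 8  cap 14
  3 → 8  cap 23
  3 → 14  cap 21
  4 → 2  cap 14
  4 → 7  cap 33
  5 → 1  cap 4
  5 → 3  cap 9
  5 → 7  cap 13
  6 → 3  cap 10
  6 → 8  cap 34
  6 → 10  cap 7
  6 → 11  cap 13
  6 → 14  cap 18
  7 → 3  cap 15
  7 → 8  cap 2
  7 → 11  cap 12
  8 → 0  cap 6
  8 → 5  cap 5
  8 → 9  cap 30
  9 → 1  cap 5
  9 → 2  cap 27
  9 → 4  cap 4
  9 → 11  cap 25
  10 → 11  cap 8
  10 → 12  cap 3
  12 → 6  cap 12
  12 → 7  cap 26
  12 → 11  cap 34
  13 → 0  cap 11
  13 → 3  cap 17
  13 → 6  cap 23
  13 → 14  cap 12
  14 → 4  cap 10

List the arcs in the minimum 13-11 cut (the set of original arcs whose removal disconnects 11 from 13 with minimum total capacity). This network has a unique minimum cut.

Min-cut arcs: {(13,0), (13,3), (13,6), (14,4)} (total capacity 61)

augment #1: 13→0→11 push 11
augment #2: 13→6→11 push 13
augment #3: 13→6→10→11 push 7
augment #4: 13→3→8→0→11 push 6
augment #5: 13→3→8→9→11 push 11
augment #6: 13→6→8→9→11 push 3
augment #7: 13→14→4→7→11 push 10
max flow = 61; residual-reachable set from 13 gives S-side
cut edges (S→T): {(13,0), (13,3), (13,6), (14,4)} total cap 61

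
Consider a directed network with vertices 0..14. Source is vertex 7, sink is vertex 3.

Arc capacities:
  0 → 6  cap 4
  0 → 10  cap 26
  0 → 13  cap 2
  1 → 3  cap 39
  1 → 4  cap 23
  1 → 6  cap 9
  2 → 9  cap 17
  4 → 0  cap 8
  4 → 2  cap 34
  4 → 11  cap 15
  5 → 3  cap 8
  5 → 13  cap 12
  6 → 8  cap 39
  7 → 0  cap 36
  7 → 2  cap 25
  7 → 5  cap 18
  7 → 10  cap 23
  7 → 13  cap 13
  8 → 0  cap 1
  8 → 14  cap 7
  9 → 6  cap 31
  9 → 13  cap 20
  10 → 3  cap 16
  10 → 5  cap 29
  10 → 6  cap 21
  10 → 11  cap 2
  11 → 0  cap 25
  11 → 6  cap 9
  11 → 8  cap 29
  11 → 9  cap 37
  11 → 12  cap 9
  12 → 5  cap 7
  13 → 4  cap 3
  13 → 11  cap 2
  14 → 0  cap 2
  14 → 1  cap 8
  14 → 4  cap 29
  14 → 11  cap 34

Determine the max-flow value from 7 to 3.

Maximum flow value: 31

augment #1: 7→5→3 bottleneck 8, total now 8
augment #2: 7→10→3 bottleneck 16, total now 24
augment #3: 7→0→6→8→14→1→3 bottleneck 4, total now 28
augment #4: 7→10→6→8→14→1→3 bottleneck 3, total now 31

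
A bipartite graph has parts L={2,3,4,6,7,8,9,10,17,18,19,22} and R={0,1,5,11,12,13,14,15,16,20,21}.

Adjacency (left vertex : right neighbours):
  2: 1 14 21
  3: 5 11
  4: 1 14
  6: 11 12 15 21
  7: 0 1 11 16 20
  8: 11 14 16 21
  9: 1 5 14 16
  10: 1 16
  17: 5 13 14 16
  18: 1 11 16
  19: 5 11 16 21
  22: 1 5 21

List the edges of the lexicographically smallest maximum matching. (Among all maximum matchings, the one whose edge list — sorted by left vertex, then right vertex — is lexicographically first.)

|M| = 9 (so the lex-smallest maximum matching has 9 edges)
process left vertices in ascending order; for each, take the smallest-labelled available neighbour that still permits 9 edges overall, or leave it unmatched if none does
lex-smallest matching: {2-1, 3-5, 4-14, 6-12, 7-0, 8-11, 9-16, 17-13, 19-21}

Lex-smallest maximum matching: {(2,1), (3,5), (4,14), (6,12), (7,0), (8,11), (9,16), (17,13), (19,21)}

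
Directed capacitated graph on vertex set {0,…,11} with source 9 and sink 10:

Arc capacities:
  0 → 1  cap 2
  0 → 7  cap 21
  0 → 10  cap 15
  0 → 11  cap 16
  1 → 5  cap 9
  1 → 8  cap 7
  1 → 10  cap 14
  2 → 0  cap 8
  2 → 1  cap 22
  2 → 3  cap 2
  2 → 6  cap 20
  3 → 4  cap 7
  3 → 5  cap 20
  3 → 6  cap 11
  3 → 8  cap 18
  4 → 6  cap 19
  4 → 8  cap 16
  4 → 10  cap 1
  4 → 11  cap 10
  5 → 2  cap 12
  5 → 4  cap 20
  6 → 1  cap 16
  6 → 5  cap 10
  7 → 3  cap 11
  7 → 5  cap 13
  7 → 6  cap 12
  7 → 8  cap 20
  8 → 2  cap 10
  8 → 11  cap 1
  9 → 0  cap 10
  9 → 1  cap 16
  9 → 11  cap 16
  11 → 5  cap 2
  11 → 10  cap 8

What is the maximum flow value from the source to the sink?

Maximum flow value: 36

augment #1: 9→0→10 bottleneck 10, total now 10
augment #2: 9→1→10 bottleneck 14, total now 24
augment #3: 9→11→10 bottleneck 8, total now 32
augment #4: 9→1→5→4→10 bottleneck 1, total now 33
augment #5: 9→1→5→2→0→10 bottleneck 1, total now 34
augment #6: 9→11→5→2→0→10 bottleneck 2, total now 36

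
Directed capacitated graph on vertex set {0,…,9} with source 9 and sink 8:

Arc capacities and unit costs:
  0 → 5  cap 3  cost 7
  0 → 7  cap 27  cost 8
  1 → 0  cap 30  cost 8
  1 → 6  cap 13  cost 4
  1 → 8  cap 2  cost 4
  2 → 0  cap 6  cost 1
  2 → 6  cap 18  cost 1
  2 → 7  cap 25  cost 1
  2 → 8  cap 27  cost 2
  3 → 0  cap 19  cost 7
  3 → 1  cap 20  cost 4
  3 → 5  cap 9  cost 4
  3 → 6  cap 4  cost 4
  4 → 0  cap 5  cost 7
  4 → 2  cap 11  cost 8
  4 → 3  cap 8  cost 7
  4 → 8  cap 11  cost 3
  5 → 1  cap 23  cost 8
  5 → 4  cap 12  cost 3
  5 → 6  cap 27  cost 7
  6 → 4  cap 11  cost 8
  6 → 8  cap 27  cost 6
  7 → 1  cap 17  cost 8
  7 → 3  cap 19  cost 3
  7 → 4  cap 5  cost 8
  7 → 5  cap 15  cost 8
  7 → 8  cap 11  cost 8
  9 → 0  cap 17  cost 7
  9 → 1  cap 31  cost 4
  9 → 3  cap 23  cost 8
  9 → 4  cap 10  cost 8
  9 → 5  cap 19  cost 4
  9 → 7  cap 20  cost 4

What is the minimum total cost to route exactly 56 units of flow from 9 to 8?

Minimum cost for 56 units: 770

shortest-cost path #1: 9→1→8 push 2 @ unit cost 8 (adds 16)
shortest-cost path #2: 9→5→4→8 push 11 @ unit cost 10 (adds 110)
shortest-cost path #3: 9→7→8 push 11 @ unit cost 12 (adds 132)
shortest-cost path #4: 9→1→6→8 push 13 @ unit cost 14 (adds 182)
shortest-cost path #5: 9→5→6→8 push 8 @ unit cost 17 (adds 136)
shortest-cost path #6: 9→7→3→6→8 push 4 @ unit cost 17 (adds 68)
shortest-cost path #7: 9→4→5→6→8 push 2 @ unit cost 18 (adds 36)
shortest-cost path #8: 9→4→2→8 push 5 @ unit cost 18 (adds 90)
total cost = 770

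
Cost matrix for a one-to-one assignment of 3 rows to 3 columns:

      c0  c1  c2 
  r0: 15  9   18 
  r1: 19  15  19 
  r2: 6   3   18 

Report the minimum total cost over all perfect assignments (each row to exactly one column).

Minimum assignment cost: 34

optimal assignment: row0→col1 (cost 9), row1→col2 (cost 19), row2→col0 (cost 6)
total = 9 + 19 + 6 = 34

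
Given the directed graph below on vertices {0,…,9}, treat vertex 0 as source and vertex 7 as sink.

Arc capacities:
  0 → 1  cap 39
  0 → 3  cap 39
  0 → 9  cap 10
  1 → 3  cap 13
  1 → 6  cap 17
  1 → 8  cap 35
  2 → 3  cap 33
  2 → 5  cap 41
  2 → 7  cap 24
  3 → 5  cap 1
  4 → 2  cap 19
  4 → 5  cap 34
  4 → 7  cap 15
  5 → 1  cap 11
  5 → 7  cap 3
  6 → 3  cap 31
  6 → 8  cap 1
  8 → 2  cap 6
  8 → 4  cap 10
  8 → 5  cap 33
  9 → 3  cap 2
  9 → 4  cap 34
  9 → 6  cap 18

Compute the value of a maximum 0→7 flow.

Maximum flow value: 29

augment #1: 0→3→5→7 bottleneck 1, total now 1
augment #2: 0→9→4→7 bottleneck 10, total now 11
augment #3: 0→1→8→2→7 bottleneck 6, total now 17
augment #4: 0→1→8→4→7 bottleneck 5, total now 22
augment #5: 0→1→8→5→7 bottleneck 2, total now 24
augment #6: 0→1→8→4→2→7 bottleneck 5, total now 29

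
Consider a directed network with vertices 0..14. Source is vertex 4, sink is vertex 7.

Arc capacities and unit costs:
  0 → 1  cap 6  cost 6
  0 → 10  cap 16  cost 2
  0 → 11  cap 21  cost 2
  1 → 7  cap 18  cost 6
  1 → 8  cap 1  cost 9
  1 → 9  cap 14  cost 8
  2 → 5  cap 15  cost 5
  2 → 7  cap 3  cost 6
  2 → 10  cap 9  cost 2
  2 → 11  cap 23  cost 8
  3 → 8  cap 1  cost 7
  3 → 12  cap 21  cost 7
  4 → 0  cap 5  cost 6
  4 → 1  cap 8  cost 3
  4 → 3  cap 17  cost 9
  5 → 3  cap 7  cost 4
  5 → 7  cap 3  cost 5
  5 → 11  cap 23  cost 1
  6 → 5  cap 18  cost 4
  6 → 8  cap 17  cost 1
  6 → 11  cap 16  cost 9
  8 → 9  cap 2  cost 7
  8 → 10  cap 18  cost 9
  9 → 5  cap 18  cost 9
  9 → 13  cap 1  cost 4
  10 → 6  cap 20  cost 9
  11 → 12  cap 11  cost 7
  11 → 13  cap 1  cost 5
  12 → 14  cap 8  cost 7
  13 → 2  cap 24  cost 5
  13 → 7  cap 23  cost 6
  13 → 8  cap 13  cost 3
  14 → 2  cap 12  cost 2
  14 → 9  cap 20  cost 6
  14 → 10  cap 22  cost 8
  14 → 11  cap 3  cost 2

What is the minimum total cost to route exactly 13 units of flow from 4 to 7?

shortest-cost path #1: 4→1→7 push 8 @ unit cost 9 (adds 72)
shortest-cost path #2: 4→0→1→7 push 5 @ unit cost 18 (adds 90)
total cost = 162

Minimum cost for 13 units: 162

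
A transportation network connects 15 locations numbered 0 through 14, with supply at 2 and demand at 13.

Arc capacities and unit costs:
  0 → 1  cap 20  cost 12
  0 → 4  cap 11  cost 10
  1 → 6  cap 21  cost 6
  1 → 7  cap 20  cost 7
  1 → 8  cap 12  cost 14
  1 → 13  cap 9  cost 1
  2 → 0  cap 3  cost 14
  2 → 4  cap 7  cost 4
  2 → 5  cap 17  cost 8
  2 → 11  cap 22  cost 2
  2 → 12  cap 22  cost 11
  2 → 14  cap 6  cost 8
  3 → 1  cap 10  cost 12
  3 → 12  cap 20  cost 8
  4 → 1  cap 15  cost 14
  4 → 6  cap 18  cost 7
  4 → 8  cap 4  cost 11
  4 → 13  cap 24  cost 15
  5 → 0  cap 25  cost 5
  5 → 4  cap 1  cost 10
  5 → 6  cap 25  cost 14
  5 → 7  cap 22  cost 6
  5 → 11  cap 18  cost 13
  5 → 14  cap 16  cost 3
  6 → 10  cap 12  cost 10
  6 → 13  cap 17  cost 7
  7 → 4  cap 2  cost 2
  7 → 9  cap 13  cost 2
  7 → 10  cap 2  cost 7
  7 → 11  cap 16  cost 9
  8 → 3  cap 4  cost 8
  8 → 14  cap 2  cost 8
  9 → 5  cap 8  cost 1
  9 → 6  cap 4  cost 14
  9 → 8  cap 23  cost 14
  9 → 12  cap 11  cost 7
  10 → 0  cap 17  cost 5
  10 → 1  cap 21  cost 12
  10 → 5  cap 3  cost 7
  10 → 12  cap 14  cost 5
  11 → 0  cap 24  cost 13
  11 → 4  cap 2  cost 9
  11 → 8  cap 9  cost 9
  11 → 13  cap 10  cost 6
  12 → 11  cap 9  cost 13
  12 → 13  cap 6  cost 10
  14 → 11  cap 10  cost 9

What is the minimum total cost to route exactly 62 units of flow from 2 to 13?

Minimum cost for 62 units: 1685

shortest-cost path #1: 2→11→13 push 10 @ unit cost 8 (adds 80)
shortest-cost path #2: 2→4→6→13 push 7 @ unit cost 18 (adds 126)
shortest-cost path #3: 2→12→13 push 6 @ unit cost 21 (adds 126)
shortest-cost path #4: 2→11→4→6→13 push 2 @ unit cost 25 (adds 50)
shortest-cost path #5: 2→5→0→1→13 push 9 @ unit cost 26 (adds 234)
shortest-cost path #6: 2→5→6→13 push 8 @ unit cost 29 (adds 232)
shortest-cost path #7: 2→0→5→6→4→13 push 3 @ unit cost 31 (adds 93)
shortest-cost path #8: 2→11→0→5→6→4→13 push 6 @ unit cost 32 (adds 192)
shortest-cost path #9: 2→11→0→4→13 push 4 @ unit cost 40 (adds 160)
shortest-cost path #10: 2→14→11→0→4→13 push 6 @ unit cost 55 (adds 330)
shortest-cost path #11: 2→12→11→0→4→13 push 1 @ unit cost 62 (adds 62)
total cost = 1685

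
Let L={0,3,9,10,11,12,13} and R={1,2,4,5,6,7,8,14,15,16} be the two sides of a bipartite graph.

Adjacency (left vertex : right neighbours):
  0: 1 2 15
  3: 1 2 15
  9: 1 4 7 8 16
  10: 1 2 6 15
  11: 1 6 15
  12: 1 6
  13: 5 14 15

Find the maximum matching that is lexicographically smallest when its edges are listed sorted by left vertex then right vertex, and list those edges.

|M| = 6 (so the lex-smallest maximum matching has 6 edges)
process left vertices in ascending order; for each, take the smallest-labelled available neighbour that still permits 6 edges overall, or leave it unmatched if none does
lex-smallest matching: {0-1, 3-2, 9-4, 10-6, 11-15, 13-5}

Lex-smallest maximum matching: {(0,1), (3,2), (9,4), (10,6), (11,15), (13,5)}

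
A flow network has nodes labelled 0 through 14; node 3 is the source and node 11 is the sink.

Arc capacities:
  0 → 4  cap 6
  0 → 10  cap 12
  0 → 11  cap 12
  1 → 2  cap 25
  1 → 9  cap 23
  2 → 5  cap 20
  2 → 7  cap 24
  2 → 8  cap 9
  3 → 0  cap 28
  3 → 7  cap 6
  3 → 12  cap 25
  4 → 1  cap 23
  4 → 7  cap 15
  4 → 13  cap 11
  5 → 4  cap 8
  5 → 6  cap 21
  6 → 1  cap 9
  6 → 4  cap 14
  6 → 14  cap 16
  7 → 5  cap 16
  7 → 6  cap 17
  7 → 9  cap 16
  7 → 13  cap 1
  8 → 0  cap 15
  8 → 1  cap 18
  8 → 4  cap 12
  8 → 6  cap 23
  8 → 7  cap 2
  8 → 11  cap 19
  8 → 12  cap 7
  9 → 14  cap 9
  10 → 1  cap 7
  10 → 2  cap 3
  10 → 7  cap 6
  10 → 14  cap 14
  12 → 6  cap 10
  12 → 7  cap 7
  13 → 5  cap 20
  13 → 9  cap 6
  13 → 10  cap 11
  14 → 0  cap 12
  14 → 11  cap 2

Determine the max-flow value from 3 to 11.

Maximum flow value: 23

augment #1: 3→0→11 bottleneck 12, total now 12
augment #2: 3→0→10→14→11 bottleneck 2, total now 14
augment #3: 3→0→10→2→8→11 bottleneck 3, total now 17
augment #4: 3→0→4→1→2→8→11 bottleneck 6, total now 23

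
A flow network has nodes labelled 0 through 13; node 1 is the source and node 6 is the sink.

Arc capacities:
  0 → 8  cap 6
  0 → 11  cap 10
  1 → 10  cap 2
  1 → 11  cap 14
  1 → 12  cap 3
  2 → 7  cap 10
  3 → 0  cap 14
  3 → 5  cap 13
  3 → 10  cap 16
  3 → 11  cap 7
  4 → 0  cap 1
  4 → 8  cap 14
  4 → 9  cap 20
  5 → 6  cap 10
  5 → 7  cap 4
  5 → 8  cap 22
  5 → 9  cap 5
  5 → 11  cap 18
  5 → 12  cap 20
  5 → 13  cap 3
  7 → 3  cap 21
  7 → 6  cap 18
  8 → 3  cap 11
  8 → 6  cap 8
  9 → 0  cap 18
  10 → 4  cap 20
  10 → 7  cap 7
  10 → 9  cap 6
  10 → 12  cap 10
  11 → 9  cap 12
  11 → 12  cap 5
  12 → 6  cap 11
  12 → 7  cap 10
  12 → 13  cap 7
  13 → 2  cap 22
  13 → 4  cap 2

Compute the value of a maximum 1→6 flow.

augment #1: 1→12→6 bottleneck 3, total now 3
augment #2: 1→10→7→6 bottleneck 2, total now 5
augment #3: 1→11→12→6 bottleneck 5, total now 10
augment #4: 1→11→9→0→8→6 bottleneck 6, total now 16

Maximum flow value: 16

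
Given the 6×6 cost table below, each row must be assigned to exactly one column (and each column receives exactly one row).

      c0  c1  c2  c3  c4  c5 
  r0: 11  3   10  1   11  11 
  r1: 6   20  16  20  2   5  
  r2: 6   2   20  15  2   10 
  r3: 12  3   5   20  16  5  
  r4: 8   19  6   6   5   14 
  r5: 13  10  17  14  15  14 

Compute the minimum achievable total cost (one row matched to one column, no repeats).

optimal assignment: row0→col3 (cost 1), row1→col4 (cost 2), row2→col1 (cost 2), row3→col5 (cost 5), row4→col2 (cost 6), row5→col0 (cost 13)
total = 1 + 2 + 2 + 5 + 6 + 13 = 29

Minimum assignment cost: 29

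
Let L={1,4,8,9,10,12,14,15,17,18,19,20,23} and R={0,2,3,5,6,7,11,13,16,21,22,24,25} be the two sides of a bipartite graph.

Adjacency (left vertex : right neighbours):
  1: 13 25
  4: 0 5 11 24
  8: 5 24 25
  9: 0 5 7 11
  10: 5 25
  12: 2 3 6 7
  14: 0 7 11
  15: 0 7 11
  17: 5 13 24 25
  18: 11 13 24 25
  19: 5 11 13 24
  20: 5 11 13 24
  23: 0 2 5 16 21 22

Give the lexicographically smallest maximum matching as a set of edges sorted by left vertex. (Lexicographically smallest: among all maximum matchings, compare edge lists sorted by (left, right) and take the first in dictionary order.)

Lex-smallest maximum matching: {(1,13), (4,0), (8,5), (9,7), (10,25), (12,2), (14,11), (17,24), (23,16)}

|M| = 9 (so the lex-smallest maximum matching has 9 edges)
process left vertices in ascending order; for each, take the smallest-labelled available neighbour that still permits 9 edges overall, or leave it unmatched if none does
lex-smallest matching: {1-13, 4-0, 8-5, 9-7, 10-25, 12-2, 14-11, 17-24, 23-16}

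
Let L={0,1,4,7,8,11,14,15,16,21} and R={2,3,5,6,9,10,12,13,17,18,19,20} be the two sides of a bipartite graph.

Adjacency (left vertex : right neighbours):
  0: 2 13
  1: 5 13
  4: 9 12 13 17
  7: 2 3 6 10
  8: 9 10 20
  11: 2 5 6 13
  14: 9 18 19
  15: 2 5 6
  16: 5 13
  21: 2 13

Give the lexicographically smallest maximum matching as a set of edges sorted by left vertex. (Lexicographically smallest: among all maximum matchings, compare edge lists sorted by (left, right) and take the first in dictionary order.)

Lex-smallest maximum matching: {(0,2), (1,5), (4,9), (7,3), (8,10), (11,6), (14,18), (16,13)}

|M| = 8 (so the lex-smallest maximum matching has 8 edges)
process left vertices in ascending order; for each, take the smallest-labelled available neighbour that still permits 8 edges overall, or leave it unmatched if none does
lex-smallest matching: {0-2, 1-5, 4-9, 7-3, 8-10, 11-6, 14-18, 16-13}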